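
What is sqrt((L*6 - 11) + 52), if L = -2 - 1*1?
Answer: sqrt(23) ≈ 4.7958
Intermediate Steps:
L = -3 (L = -2 - 1 = -3)
sqrt((L*6 - 11) + 52) = sqrt((-3*6 - 11) + 52) = sqrt((-18 - 11) + 52) = sqrt(-29 + 52) = sqrt(23)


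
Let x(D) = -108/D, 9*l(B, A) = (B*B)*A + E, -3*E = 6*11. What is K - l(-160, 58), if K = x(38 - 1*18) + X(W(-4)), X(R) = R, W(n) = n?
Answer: -2474771/15 ≈ -1.6498e+5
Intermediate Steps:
E = -22 (E = -2*11 = -⅓*66 = -22)
l(B, A) = -22/9 + A*B²/9 (l(B, A) = ((B*B)*A - 22)/9 = (B²*A - 22)/9 = (A*B² - 22)/9 = (-22 + A*B²)/9 = -22/9 + A*B²/9)
K = -47/5 (K = -108/(38 - 1*18) - 4 = -108/(38 - 18) - 4 = -108/20 - 4 = -108*1/20 - 4 = -27/5 - 4 = -47/5 ≈ -9.4000)
K - l(-160, 58) = -47/5 - (-22/9 + (⅑)*58*(-160)²) = -47/5 - (-22/9 + (⅑)*58*25600) = -47/5 - (-22/9 + 1484800/9) = -47/5 - 1*494926/3 = -47/5 - 494926/3 = -2474771/15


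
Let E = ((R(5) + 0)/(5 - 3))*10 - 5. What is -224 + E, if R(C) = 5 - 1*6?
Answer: -234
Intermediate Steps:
R(C) = -1 (R(C) = 5 - 6 = -1)
E = -10 (E = ((-1 + 0)/(5 - 3))*10 - 5 = -1/2*10 - 5 = -5 - 5 = -10)
-224 + E = -224 - 10 = -234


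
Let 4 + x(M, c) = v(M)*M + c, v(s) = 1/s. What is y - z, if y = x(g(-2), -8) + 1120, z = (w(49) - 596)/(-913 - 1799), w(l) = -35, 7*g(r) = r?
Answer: 3006977/2712 ≈ 1108.8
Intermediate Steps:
g(r) = r/7
x(M, c) = -3 + c (x(M, c) = -4 + (M/M + c) = -4 + (1 + c) = -3 + c)
z = 631/2712 (z = (-35 - 596)/(-913 - 1799) = -631/(-2712) = -631*(-1/2712) = 631/2712 ≈ 0.23267)
y = 1109 (y = (-3 - 8) + 1120 = -11 + 1120 = 1109)
y - z = 1109 - 1*631/2712 = 1109 - 631/2712 = 3006977/2712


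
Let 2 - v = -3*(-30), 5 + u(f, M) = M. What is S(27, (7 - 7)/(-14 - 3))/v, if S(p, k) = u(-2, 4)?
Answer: 1/88 ≈ 0.011364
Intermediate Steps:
u(f, M) = -5 + M
S(p, k) = -1 (S(p, k) = -5 + 4 = -1)
v = -88 (v = 2 - (-3)*(-30) = 2 - 1*90 = 2 - 90 = -88)
S(27, (7 - 7)/(-14 - 3))/v = -1/(-88) = -1*(-1/88) = 1/88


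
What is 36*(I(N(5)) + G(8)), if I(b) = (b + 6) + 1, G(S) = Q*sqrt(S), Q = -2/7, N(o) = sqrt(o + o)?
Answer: 252 + 36*sqrt(10) - 144*sqrt(2)/7 ≈ 336.75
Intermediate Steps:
N(o) = sqrt(2)*sqrt(o) (N(o) = sqrt(2*o) = sqrt(2)*sqrt(o))
Q = -2/7 (Q = -2*1/7 = -2/7 ≈ -0.28571)
G(S) = -2*sqrt(S)/7
I(b) = 7 + b (I(b) = (6 + b) + 1 = 7 + b)
36*(I(N(5)) + G(8)) = 36*((7 + sqrt(2)*sqrt(5)) - 4*sqrt(2)/7) = 36*((7 + sqrt(10)) - 4*sqrt(2)/7) = 36*(7 + sqrt(10) - 4*sqrt(2)/7) = 252 + 36*sqrt(10) - 144*sqrt(2)/7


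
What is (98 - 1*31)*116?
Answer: 7772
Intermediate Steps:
(98 - 1*31)*116 = (98 - 31)*116 = 67*116 = 7772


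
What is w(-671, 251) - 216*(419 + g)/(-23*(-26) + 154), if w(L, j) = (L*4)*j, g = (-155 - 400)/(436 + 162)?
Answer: -37875875197/56212 ≈ -6.7380e+5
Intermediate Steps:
g = -555/598 ≈ -0.92809
w(L, j) = 4*L*j (w(L, j) = (4*L)*j = 4*L*j)
w(-671, 251) - 216*(419 + g)/(-23*(-26) + 154) = 4*(-671)*251 - 216*(419 - 555/598)/(-23*(-26) + 154) = -673684 - 27000756/(299*(598 + 154)) = -673684 - 27000756/(299*752) = -673684 - 216*250007/449696 = -673684 - 6750189/56212 = -37875875197/56212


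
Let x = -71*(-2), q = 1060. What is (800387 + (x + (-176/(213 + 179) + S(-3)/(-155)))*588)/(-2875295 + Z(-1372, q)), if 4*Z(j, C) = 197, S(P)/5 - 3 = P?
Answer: -3534476/11500983 ≈ -0.30732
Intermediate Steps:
S(P) = 15 + 5*P
Z(j, C) = 197/4 (Z(j, C) = (1/4)*197 = 197/4)
x = 142
(800387 + (x + (-176/(213 + 179) + S(-3)/(-155)))*588)/(-2875295 + Z(-1372, q)) = (800387 + (142 + (-176/(213 + 179) + (15 + 5*(-3))/(-155)))*588)/(-2875295 + 197/4) = (800387 + (142 + (-176/392 + (15 - 15)*(-1/155)))*588)/(-11500983/4) = (800387 + (142 + (-176*1/392 + 0*(-1/155)))*588)*(-4/11500983) = (800387 + (142 + (-22/49 + 0))*588)*(-4/11500983) = (800387 + (142 - 22/49)*588)*(-4/11500983) = (800387 + (6936/49)*588)*(-4/11500983) = (800387 + 83232)*(-4/11500983) = 883619*(-4/11500983) = -3534476/11500983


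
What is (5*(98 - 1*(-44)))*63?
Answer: 44730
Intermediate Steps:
(5*(98 - 1*(-44)))*63 = (5*(98 + 44))*63 = (5*142)*63 = 710*63 = 44730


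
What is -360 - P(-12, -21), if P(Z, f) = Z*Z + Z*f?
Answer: -756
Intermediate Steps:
P(Z, f) = Z**2 + Z*f
-360 - P(-12, -21) = -360 - (-12)*(-12 - 21) = -360 - (-12)*(-33) = -360 - 1*396 = -360 - 396 = -756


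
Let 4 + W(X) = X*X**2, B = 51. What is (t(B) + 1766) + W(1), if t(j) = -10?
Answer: 1753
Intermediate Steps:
W(X) = -4 + X**3 (W(X) = -4 + X*X**2 = -4 + X**3)
(t(B) + 1766) + W(1) = (-10 + 1766) + (-4 + 1**3) = 1756 + (-4 + 1) = 1756 - 3 = 1753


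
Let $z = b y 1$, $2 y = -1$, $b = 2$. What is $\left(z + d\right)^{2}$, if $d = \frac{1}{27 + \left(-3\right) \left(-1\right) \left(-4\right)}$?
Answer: $\frac{196}{225} \approx 0.87111$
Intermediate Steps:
$y = - \frac{1}{2}$ ($y = \frac{1}{2} \left(-1\right) = - \frac{1}{2} \approx -0.5$)
$z = -1$ ($z = 2 \left(- \frac{1}{2}\right) 1 = \left(-1\right) 1 = -1$)
$d = \frac{1}{15}$ ($d = \frac{1}{27 + 3 \left(-4\right)} = \frac{1}{27 - 12} = \frac{1}{15} \approx 0.066667$)
$\left(z + d\right)^{2} = \left(-1 + \frac{1}{15}\right)^{2} = \left(- \frac{14}{15}\right)^{2} = \frac{196}{225}$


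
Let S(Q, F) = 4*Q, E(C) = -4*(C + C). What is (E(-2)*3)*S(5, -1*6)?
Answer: 960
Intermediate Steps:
E(C) = -8*C
(E(-2)*3)*S(5, -1*6) = (-8*(-2)*3)*(4*5) = (16*3)*20 = 48*20 = 960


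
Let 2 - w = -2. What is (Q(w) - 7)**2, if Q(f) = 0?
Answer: 49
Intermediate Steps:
w = 4 (w = 2 - 1*(-2) = 2 + 2 = 4)
(Q(w) - 7)**2 = (0 - 7)**2 = (-7)**2 = 49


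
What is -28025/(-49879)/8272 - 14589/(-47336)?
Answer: 752591835779/2441348803696 ≈ 0.30827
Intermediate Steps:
-28025/(-49879)/8272 - 14589/(-47336) = -28025*(-1/49879)*(1/8272) - 14589*(-1/47336) = (28025/49879)*(1/8272) + 14589/47336 = 28025/412599088 + 14589/47336 = 752591835779/2441348803696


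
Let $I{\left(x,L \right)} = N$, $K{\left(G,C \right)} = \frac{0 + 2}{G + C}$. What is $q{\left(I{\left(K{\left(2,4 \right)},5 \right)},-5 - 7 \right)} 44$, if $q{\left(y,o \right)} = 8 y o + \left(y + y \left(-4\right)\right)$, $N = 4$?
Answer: $-17424$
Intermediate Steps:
$K{\left(G,C \right)} = \frac{2}{C + G}$
$I{\left(x,L \right)} = 4$
$q{\left(y,o \right)} = - 3 y + 8 o y$ ($q{\left(y,o \right)} = 8 o y + \left(y - 4 y\right) = 8 o y - 3 y = - 3 y + 8 o y$)
$q{\left(I{\left(K{\left(2,4 \right)},5 \right)},-5 - 7 \right)} 44 = 4 \left(-3 + 8 \left(-5 - 7\right)\right) 44 = 4 \left(-3 + 8 \left(-12\right)\right) 44 = 4 \left(-3 - 96\right) 44 = 4 \left(-99\right) 44 = \left(-396\right) 44 = -17424$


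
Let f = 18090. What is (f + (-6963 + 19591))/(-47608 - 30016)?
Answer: -15359/38812 ≈ -0.39573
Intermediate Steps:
(f + (-6963 + 19591))/(-47608 - 30016) = (18090 + (-6963 + 19591))/(-47608 - 30016) = (18090 + 12628)/(-77624) = 30718*(-1/77624) = -15359/38812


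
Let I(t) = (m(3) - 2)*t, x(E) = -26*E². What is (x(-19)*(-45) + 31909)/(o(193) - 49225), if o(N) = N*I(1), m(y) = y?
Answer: -454279/49032 ≈ -9.2650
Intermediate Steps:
I(t) = t (I(t) = (3 - 2)*t = 1*t = t)
o(N) = N (o(N) = N*1 = N)
(x(-19)*(-45) + 31909)/(o(193) - 49225) = (-26*(-19)²*(-45) + 31909)/(193 - 49225) = (-26*361*(-45) + 31909)/(-49032) = (-9386*(-45) + 31909)*(-1/49032) = (422370 + 31909)*(-1/49032) = 454279*(-1/49032) = -454279/49032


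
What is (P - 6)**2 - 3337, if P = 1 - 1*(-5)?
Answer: -3337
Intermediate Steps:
P = 6 (P = 1 + 5 = 6)
(P - 6)**2 - 3337 = (6 - 6)**2 - 3337 = 0**2 - 3337 = 0 - 3337 = -3337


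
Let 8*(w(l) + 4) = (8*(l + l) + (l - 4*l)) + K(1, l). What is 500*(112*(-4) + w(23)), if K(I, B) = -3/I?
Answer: -207500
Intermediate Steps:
w(l) = -35/8 + 13*l/8 (w(l) = -4 + ((8*(l + l) + (l - 4*l)) - 3/1)/8 = -4 + ((8*(2*l) - 3*l) - 3*1)/8 = -4 + ((16*l - 3*l) - 3)/8 = -4 + (13*l - 3)/8 = -4 + (-3 + 13*l)/8 = -4 + (-3/8 + 13*l/8) = -35/8 + 13*l/8)
500*(112*(-4) + w(23)) = 500*(112*(-4) + (-35/8 + (13/8)*23)) = 500*(-448 + (-35/8 + 299/8)) = 500*(-448 + 33) = 500*(-415) = -207500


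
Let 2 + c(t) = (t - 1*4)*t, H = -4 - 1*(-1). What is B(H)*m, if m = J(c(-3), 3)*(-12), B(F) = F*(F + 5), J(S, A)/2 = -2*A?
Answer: -864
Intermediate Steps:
H = -3 (H = -4 + 1 = -3)
c(t) = -2 + t*(-4 + t) (c(t) = -2 + (t - 1*4)*t = -2 + (t - 4)*t = -2 + (-4 + t)*t = -2 + t*(-4 + t))
J(S, A) = -4*A (J(S, A) = 2*(-2*A) = -4*A)
B(F) = F*(5 + F)
m = 144 (m = -4*3*(-12) = -12*(-12) = 144)
B(H)*m = -3*(5 - 3)*144 = -3*2*144 = -6*144 = -864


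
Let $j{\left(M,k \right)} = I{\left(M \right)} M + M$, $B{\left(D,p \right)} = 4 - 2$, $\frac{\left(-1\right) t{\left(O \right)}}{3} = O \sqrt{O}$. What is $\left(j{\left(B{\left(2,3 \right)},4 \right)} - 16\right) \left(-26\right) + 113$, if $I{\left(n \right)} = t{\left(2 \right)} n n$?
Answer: $477 + 1248 \sqrt{2} \approx 2241.9$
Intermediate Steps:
$t{\left(O \right)} = - 3 O^{\frac{3}{2}}$ ($t{\left(O \right)} = - 3 O \sqrt{O} = - 3 O^{\frac{3}{2}}$)
$I{\left(n \right)} = - 6 \sqrt{2} n^{2}$ ($I{\left(n \right)} = - 3 \cdot 2^{\frac{3}{2}} n n = - 3 \cdot 2 \sqrt{2} n n = - 6 \sqrt{2} n n = - 6 n \sqrt{2} n = - 6 \sqrt{2} n^{2}$)
$B{\left(D,p \right)} = 2$
$j{\left(M,k \right)} = M - 6 \sqrt{2} M^{3}$ ($j{\left(M,k \right)} = - 6 \sqrt{2} M^{2} M + M = - 6 \sqrt{2} M^{3} + M = M - 6 \sqrt{2} M^{3}$)
$\left(j{\left(B{\left(2,3 \right)},4 \right)} - 16\right) \left(-26\right) + 113 = \left(\left(2 - 6 \sqrt{2} \cdot 2^{3}\right) - 16\right) \left(-26\right) + 113 = \left(\left(2 - 6 \sqrt{2} \cdot 8\right) - 16\right) \left(-26\right) + 113 = \left(\left(2 - 48 \sqrt{2}\right) - 16\right) \left(-26\right) + 113 = \left(-14 - 48 \sqrt{2}\right) \left(-26\right) + 113 = \left(364 + 1248 \sqrt{2}\right) + 113 = 477 + 1248 \sqrt{2}$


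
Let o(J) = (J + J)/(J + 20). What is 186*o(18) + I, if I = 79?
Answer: 4849/19 ≈ 255.21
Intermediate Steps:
o(J) = 2*J/(20 + J) (o(J) = (2*J)/(20 + J) = 2*J/(20 + J))
186*o(18) + I = 186*(2*18/(20 + 18)) + 79 = 186*(2*18/38) + 79 = 186*(2*18*(1/38)) + 79 = 186*(18/19) + 79 = 3348/19 + 79 = 4849/19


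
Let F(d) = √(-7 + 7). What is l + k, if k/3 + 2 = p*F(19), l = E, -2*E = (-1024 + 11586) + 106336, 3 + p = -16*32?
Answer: -58455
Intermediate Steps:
F(d) = 0 (F(d) = √0 = 0)
p = -515 (p = -3 - 16*32 = -3 - 512 = -515)
E = -58449 (E = -((-1024 + 11586) + 106336)/2 = -(10562 + 106336)/2 = -½*116898 = -58449)
l = -58449
k = -6 (k = -6 + 3*(-515*0) = -6 + 3*0 = -6 + 0 = -6)
l + k = -58449 - 6 = -58455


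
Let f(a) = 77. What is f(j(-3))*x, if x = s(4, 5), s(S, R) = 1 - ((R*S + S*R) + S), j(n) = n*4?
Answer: -3311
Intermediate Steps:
j(n) = 4*n
s(S, R) = 1 - S - 2*R*S (s(S, R) = 1 - ((R*S + R*S) + S) = 1 - (2*R*S + S) = 1 - (S + 2*R*S) = 1 + (-S - 2*R*S) = 1 - S - 2*R*S)
x = -43 (x = 1 - 1*4 - 2*5*4 = 1 - 4 - 40 = -43)
f(j(-3))*x = 77*(-43) = -3311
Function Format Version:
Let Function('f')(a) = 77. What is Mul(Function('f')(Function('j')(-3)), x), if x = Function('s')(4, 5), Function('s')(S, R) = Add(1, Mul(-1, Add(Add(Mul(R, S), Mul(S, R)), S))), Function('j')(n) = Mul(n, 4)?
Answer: -3311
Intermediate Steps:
Function('j')(n) = Mul(4, n)
Function('s')(S, R) = Add(1, Mul(-1, S), Mul(-2, R, S)) (Function('s')(S, R) = Add(1, Mul(-1, Add(Add(Mul(R, S), Mul(R, S)), S))) = Add(1, Mul(-1, Add(Mul(2, R, S), S))) = Add(1, Mul(-1, Add(S, Mul(2, R, S)))) = Add(1, Add(Mul(-1, S), Mul(-2, R, S))) = Add(1, Mul(-1, S), Mul(-2, R, S)))
x = -43 (x = Add(1, Mul(-1, 4), Mul(-2, 5, 4)) = Add(1, -4, -40) = -43)
Mul(Function('f')(Function('j')(-3)), x) = Mul(77, -43) = -3311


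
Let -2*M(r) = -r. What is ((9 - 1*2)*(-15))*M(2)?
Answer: -105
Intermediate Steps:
M(r) = r/2 (M(r) = -(-1)*r/2 = r/2)
((9 - 1*2)*(-15))*M(2) = ((9 - 1*2)*(-15))*((½)*2) = ((9 - 2)*(-15))*1 = (7*(-15))*1 = -105*1 = -105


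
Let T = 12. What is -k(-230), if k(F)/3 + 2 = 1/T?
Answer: 23/4 ≈ 5.7500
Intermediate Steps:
k(F) = -23/4 (k(F) = -6 + 3/12 = -6 + 3*(1/12) = -6 + ¼ = -23/4)
-k(-230) = -1*(-23/4) = 23/4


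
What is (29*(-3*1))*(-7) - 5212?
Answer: -4603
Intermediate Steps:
(29*(-3*1))*(-7) - 5212 = (29*(-3))*(-7) - 5212 = -87*(-7) - 5212 = 609 - 5212 = -4603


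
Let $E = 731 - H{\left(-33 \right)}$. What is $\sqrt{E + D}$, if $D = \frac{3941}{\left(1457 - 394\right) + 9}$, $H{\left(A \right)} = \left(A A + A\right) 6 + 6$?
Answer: $\frac{i \sqrt{402740417}}{268} \approx 74.882 i$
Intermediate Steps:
$H{\left(A \right)} = 6 + 6 A + 6 A^{2}$ ($H{\left(A \right)} = \left(A^{2} + A\right) 6 + 6 = \left(A + A^{2}\right) 6 + 6 = \left(6 A + 6 A^{2}\right) + 6 = 6 + 6 A + 6 A^{2}$)
$D = \frac{3941}{1072}$ ($D = \frac{3941}{1063 + 9} = \frac{3941}{1072} \approx 3.6763$)
$E = -5611$ ($E = 731 - \left(6 + 6 \left(-33\right) + 6 \left(-33\right)^{2}\right) = 731 - \left(6 - 198 + 6 \cdot 1089\right) = 731 - \left(6 - 198 + 6534\right) = 731 - 6342 = -5611$)
$\sqrt{E + D} = \sqrt{-5611 + \frac{3941}{1072}} = \sqrt{- \frac{6011051}{1072}} = \frac{i \sqrt{402740417}}{268}$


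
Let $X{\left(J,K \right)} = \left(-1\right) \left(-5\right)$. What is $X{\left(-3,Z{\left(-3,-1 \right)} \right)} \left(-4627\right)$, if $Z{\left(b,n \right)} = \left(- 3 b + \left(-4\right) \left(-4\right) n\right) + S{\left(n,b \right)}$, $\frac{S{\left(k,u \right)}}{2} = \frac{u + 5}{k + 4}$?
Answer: $-23135$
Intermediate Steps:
$S{\left(k,u \right)} = \frac{2 \left(5 + u\right)}{4 + k}$ ($S{\left(k,u \right)} = 2 \frac{u + 5}{k + 4} = 2 \frac{5 + u}{4 + k} = \frac{2 \left(5 + u\right)}{4 + k}$)
$Z{\left(b,n \right)} = - 3 b + 16 n + \frac{2 \left(5 + b\right)}{4 + n}$ ($Z{\left(b,n \right)} = \left(- 3 b + \left(-4\right) \left(-4\right) n\right) + \frac{2 \left(5 + b\right)}{4 + n} = \left(- 3 b + 16 n\right) + \frac{2 \left(5 + b\right)}{4 + n} = - 3 b + 16 n + \frac{2 \left(5 + b\right)}{4 + n}$)
$X{\left(J,K \right)} = 5$
$X{\left(-3,Z{\left(-3,-1 \right)} \right)} \left(-4627\right) = 5 \left(-4627\right) = -23135$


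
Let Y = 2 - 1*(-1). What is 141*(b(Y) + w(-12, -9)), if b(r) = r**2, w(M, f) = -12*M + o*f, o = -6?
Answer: 29187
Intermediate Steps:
Y = 3 (Y = 2 + 1 = 3)
w(M, f) = -12*M - 6*f
141*(b(Y) + w(-12, -9)) = 141*(3**2 + (-12*(-12) - 6*(-9))) = 141*(9 + (144 + 54)) = 141*(9 + 198) = 141*207 = 29187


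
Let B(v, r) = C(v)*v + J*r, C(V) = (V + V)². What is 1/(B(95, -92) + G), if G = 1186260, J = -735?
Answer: 1/4683380 ≈ 2.1352e-7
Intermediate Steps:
C(V) = 4*V² (C(V) = (2*V)² = 4*V²)
B(v, r) = -735*r + 4*v³ (B(v, r) = (4*v²)*v - 735*r = 4*v³ - 735*r = -735*r + 4*v³)
1/(B(95, -92) + G) = 1/((-735*(-92) + 4*95³) + 1186260) = 1/((67620 + 4*857375) + 1186260) = 1/((67620 + 3429500) + 1186260) = 1/(3497120 + 1186260) = 1/4683380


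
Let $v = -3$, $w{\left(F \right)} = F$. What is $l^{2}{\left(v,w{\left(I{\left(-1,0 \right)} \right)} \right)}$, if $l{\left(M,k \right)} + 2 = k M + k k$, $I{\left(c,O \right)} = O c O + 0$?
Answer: $4$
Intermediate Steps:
$I{\left(c,O \right)} = c O^{2}$ ($I{\left(c,O \right)} = c O^{2} + 0 = c O^{2}$)
$l{\left(M,k \right)} = -2 + k^{2} + M k$ ($l{\left(M,k \right)} = -2 + \left(k M + k k\right) = -2 + \left(M k + k^{2}\right) = -2 + \left(k^{2} + M k\right) = -2 + k^{2} + M k$)
$l^{2}{\left(v,w{\left(I{\left(-1,0 \right)} \right)} \right)} = \left(-2 + \left(- 0^{2}\right)^{2} - 3 \left(- 0^{2}\right)\right)^{2} = \left(-2 + \left(\left(-1\right) 0\right)^{2} - 3 \left(\left(-1\right) 0\right)\right)^{2} = \left(-2 + 0^{2} - 0\right)^{2} = \left(-2 + 0 + 0\right)^{2} = \left(-2\right)^{2} = 4$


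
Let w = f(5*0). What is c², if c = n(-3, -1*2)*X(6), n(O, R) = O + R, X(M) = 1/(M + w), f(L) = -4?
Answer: 25/4 ≈ 6.2500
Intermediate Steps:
w = -4
X(M) = 1/(-4 + M) (X(M) = 1/(M - 4) = 1/(-4 + M))
c = -5/2 (c = (-3 - 1*2)/(-4 + 6) = (-3 - 2)/2 = -5*½ = -5/2 ≈ -2.5000)
c² = (-5/2)² = 25/4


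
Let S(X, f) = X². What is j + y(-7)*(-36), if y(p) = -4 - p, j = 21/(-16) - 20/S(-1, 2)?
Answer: -2069/16 ≈ -129.31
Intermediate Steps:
j = -341/16 (j = 21/(-16) - 20/((-1)²) = 21*(-1/16) - 20/1 = -21/16 - 20*1 = -21/16 - 20 = -341/16 ≈ -21.313)
j + y(-7)*(-36) = -341/16 + (-4 - 1*(-7))*(-36) = -341/16 + (-4 + 7)*(-36) = -341/16 + 3*(-36) = -341/16 - 108 = -2069/16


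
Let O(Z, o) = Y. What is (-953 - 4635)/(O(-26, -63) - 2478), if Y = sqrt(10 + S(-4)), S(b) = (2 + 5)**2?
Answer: 234696/104075 + 5588*sqrt(59)/6140425 ≈ 2.2621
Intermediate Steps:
S(b) = 49 (S(b) = 7**2 = 49)
Y = sqrt(59) (Y = sqrt(10 + 49) = sqrt(59) ≈ 7.6811)
O(Z, o) = sqrt(59)
(-953 - 4635)/(O(-26, -63) - 2478) = (-953 - 4635)/(sqrt(59) - 2478) = -5588/(-2478 + sqrt(59))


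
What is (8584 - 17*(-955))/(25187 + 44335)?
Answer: 8273/23174 ≈ 0.35700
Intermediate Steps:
(8584 - 17*(-955))/(25187 + 44335) = (8584 + 16235)/69522 = 24819*(1/69522) = 8273/23174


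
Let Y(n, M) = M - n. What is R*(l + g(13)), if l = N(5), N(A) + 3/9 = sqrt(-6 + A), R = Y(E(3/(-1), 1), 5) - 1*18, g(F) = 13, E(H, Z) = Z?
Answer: -532/3 - 14*I ≈ -177.33 - 14.0*I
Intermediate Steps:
R = -14 (R = (5 - 1*1) - 1*18 = (5 - 1) - 18 = 4 - 18 = -14)
N(A) = -1/3 + sqrt(-6 + A)
l = -1/3 + I (l = -1/3 + sqrt(-6 + 5) = -1/3 + sqrt(-1) = -1/3 + I ≈ -0.33333 + 1.0*I)
R*(l + g(13)) = -14*((-1/3 + I) + 13) = -14*(38/3 + I) = -532/3 - 14*I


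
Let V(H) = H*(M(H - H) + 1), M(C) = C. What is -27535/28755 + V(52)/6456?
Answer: -2937845/3094038 ≈ -0.94952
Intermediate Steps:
V(H) = H (V(H) = H*((H - H) + 1) = H*(0 + 1) = H*1 = H)
-27535/28755 + V(52)/6456 = -27535/28755 + 52/6456 = -27535*1/28755 + 52*(1/6456) = -5507/5751 + 13/1614 = -2937845/3094038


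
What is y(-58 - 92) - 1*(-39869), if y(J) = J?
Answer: 39719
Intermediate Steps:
y(-58 - 92) - 1*(-39869) = (-58 - 92) - 1*(-39869) = -150 + 39869 = 39719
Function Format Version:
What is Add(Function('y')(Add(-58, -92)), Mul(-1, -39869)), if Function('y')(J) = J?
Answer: 39719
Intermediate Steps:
Add(Function('y')(Add(-58, -92)), Mul(-1, -39869)) = Add(Add(-58, -92), Mul(-1, -39869)) = Add(-150, 39869) = 39719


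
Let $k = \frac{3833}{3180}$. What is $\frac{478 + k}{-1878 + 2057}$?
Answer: $\frac{1523873}{569220} \approx 2.6771$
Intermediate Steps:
$k = \frac{3833}{3180}$ ($k = 3833 \cdot \frac{1}{3180} = \frac{3833}{3180} \approx 1.2053$)
$\frac{478 + k}{-1878 + 2057} = \frac{478 + \frac{3833}{3180}}{-1878 + 2057} = \frac{1523873}{3180 \cdot 179} = \frac{1523873}{3180} \cdot \frac{1}{179} = \frac{1523873}{569220}$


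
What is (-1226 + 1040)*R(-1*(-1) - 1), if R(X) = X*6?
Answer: 0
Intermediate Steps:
R(X) = 6*X
(-1226 + 1040)*R(-1*(-1) - 1) = (-1226 + 1040)*(6*(-1*(-1) - 1)) = -1116*(1 - 1) = -1116*0 = -186*0 = 0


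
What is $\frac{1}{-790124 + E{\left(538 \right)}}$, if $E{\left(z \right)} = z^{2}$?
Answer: $- \frac{1}{500680} \approx -1.9973 \cdot 10^{-6}$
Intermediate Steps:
$\frac{1}{-790124 + E{\left(538 \right)}} = \frac{1}{-790124 + 538^{2}} = \frac{1}{-790124 + 289444} = \frac{1}{-500680} = - \frac{1}{500680}$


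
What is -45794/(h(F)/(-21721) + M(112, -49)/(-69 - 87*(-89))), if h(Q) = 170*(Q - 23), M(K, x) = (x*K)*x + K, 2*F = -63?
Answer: -3816631185738/2957284957 ≈ -1290.6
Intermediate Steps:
F = -63/2 (F = (½)*(-63) = -63/2 ≈ -31.500)
M(K, x) = K + K*x² (M(K, x) = (K*x)*x + K = K*x² + K = K + K*x²)
h(Q) = -3910 + 170*Q (h(Q) = 170*(-23 + Q) = -3910 + 170*Q)
-45794/(h(F)/(-21721) + M(112, -49)/(-69 - 87*(-89))) = -45794/((-3910 + 170*(-63/2))/(-21721) + (112*(1 + (-49)²))/(-69 - 87*(-89))) = -45794/((-3910 - 5355)*(-1/21721) + (112*(1 + 2401))/(-69 + 7743)) = -45794/(-9265*(-1/21721) + (112*2402)/7674) = -45794/(9265/21721 + 269024*(1/7674)) = -45794/(9265/21721 + 134512/3837) = -45794/2957284957/83343477 = -45794*83343477/2957284957 = -3816631185738/2957284957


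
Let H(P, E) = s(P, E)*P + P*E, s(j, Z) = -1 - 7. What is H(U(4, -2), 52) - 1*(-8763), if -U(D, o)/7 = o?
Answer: 9379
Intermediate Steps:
U(D, o) = -7*o
s(j, Z) = -8
H(P, E) = -8*P + E*P (H(P, E) = -8*P + P*E = -8*P + E*P)
H(U(4, -2), 52) - 1*(-8763) = (-7*(-2))*(-8 + 52) - 1*(-8763) = 14*44 + 8763 = 616 + 8763 = 9379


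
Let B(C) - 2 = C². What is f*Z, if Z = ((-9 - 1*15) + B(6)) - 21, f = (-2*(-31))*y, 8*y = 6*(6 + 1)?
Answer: -4557/2 ≈ -2278.5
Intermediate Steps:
y = 21/4 (y = (6*(6 + 1))/8 = (6*7)/8 = (⅛)*42 = 21/4 ≈ 5.2500)
B(C) = 2 + C²
f = 651/2 (f = -2*(-31)*(21/4) = 62*(21/4) = 651/2 ≈ 325.50)
Z = -7 (Z = ((-9 - 1*15) + (2 + 6²)) - 21 = ((-9 - 15) + (2 + 36)) - 21 = (-24 + 38) - 21 = 14 - 21 = -7)
f*Z = (651/2)*(-7) = -4557/2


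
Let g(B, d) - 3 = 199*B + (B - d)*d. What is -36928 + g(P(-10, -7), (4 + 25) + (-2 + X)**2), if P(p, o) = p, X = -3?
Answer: -42371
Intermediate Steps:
g(B, d) = 3 + 199*B + d*(B - d) (g(B, d) = 3 + (199*B + (B - d)*d) = 3 + (199*B + d*(B - d)) = 3 + 199*B + d*(B - d))
-36928 + g(P(-10, -7), (4 + 25) + (-2 + X)**2) = -36928 + (3 - ((4 + 25) + (-2 - 3)**2)**2 + 199*(-10) - 10*((4 + 25) + (-2 - 3)**2)) = -36928 + (3 - (29 + (-5)**2)**2 - 1990 - 10*(29 + (-5)**2)) = -36928 + (3 - (29 + 25)**2 - 1990 - 10*(29 + 25)) = -36928 + (3 - 1*54**2 - 1990 - 10*54) = -36928 + (3 - 1*2916 - 1990 - 540) = -36928 + (3 - 2916 - 1990 - 540) = -36928 - 5443 = -42371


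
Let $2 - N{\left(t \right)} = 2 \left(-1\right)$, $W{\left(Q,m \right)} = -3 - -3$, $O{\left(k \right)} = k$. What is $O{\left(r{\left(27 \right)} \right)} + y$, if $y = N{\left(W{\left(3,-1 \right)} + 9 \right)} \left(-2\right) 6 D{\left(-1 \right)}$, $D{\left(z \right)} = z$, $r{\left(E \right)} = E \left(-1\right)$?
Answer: $21$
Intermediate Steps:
$r{\left(E \right)} = - E$
$W{\left(Q,m \right)} = 0$ ($W{\left(Q,m \right)} = -3 + 3 = 0$)
$N{\left(t \right)} = 4$ ($N{\left(t \right)} = 2 - 2 \left(-1\right) = 2 - -2 = 2 + 2 = 4$)
$y = 48$ ($y = 4 \left(-2\right) 6 \left(-1\right) = 4 \left(\left(-12\right) \left(-1\right)\right) = 4 \cdot 12 = 48$)
$O{\left(r{\left(27 \right)} \right)} + y = \left(-1\right) 27 + 48 = -27 + 48 = 21$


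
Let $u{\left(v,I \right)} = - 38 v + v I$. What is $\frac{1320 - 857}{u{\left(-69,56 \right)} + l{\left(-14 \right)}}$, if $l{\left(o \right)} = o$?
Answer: $- \frac{463}{1256} \approx -0.36863$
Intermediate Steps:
$u{\left(v,I \right)} = - 38 v + I v$
$\frac{1320 - 857}{u{\left(-69,56 \right)} + l{\left(-14 \right)}} = \frac{1320 - 857}{- 69 \left(-38 + 56\right) - 14} = \frac{463}{\left(-69\right) 18 - 14} = \frac{463}{-1242 - 14} = \frac{463}{-1256} = 463 \left(- \frac{1}{1256}\right) = - \frac{463}{1256}$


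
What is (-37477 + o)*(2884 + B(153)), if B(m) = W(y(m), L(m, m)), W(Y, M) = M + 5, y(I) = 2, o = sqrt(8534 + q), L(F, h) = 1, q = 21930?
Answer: -108308530 + 46240*sqrt(119) ≈ -1.0780e+8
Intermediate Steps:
o = 16*sqrt(119) (o = sqrt(8534 + 21930) = sqrt(30464) = 16*sqrt(119) ≈ 174.54)
W(Y, M) = 5 + M
B(m) = 6 (B(m) = 5 + 1 = 6)
(-37477 + o)*(2884 + B(153)) = (-37477 + 16*sqrt(119))*(2884 + 6) = (-37477 + 16*sqrt(119))*2890 = -108308530 + 46240*sqrt(119)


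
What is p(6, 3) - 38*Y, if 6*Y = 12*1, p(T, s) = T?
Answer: -70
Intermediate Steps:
Y = 2 (Y = (12*1)/6 = (⅙)*12 = 2)
p(6, 3) - 38*Y = 6 - 38*2 = 6 - 76 = -70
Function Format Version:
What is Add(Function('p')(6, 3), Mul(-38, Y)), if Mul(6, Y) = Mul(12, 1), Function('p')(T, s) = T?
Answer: -70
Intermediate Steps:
Y = 2 (Y = Mul(Rational(1, 6), Mul(12, 1)) = Mul(Rational(1, 6), 12) = 2)
Add(Function('p')(6, 3), Mul(-38, Y)) = Add(6, Mul(-38, 2)) = Add(6, -76) = -70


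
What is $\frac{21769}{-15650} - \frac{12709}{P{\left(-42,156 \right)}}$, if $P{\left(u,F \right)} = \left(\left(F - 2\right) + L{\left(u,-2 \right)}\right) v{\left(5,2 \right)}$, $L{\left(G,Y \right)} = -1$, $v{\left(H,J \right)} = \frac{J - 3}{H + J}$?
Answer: $\frac{1388940293}{2394450} \approx 580.07$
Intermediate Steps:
$v{\left(H,J \right)} = \frac{-3 + J}{H + J}$
$P{\left(u,F \right)} = \frac{3}{7} - \frac{F}{7}$ ($P{\left(u,F \right)} = \left(\left(F - 2\right) - 1\right) \frac{-3 + 2}{5 + 2} = \left(\left(F - 2\right) - 1\right) \frac{1}{7} \left(-1\right) = \left(\left(-2 + F\right) - 1\right) \frac{1}{7} \left(-1\right) = \left(-3 + F\right) \left(- \frac{1}{7}\right) = \frac{3}{7} - \frac{F}{7}$)
$\frac{21769}{-15650} - \frac{12709}{P{\left(-42,156 \right)}} = \frac{21769}{-15650} - \frac{12709}{\frac{3}{7} - \frac{156}{7}} = 21769 \left(- \frac{1}{15650}\right) - \frac{12709}{\frac{3}{7} - \frac{156}{7}} = - \frac{21769}{15650} - \frac{12709}{- \frac{153}{7}} = - \frac{21769}{15650} - - \frac{88963}{153} = - \frac{21769}{15650} + \frac{88963}{153} = \frac{1388940293}{2394450}$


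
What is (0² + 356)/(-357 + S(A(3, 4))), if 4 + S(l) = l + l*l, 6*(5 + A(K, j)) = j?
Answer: -3204/3119 ≈ -1.0273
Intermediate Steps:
A(K, j) = -5 + j/6
S(l) = -4 + l + l² (S(l) = -4 + (l + l*l) = -4 + (l + l²) = -4 + l + l²)
(0² + 356)/(-357 + S(A(3, 4))) = (0² + 356)/(-357 + (-4 + (-5 + (⅙)*4) + (-5 + (⅙)*4)²)) = (0 + 356)/(-357 + (-4 + (-5 + ⅔) + (-5 + ⅔)²)) = 356/(-357 + (-4 - 13/3 + (-13/3)²)) = 356/(-357 + (-4 - 13/3 + 169/9)) = 356/(-357 + 94/9) = 356/(-3119/9) = 356*(-9/3119) = -3204/3119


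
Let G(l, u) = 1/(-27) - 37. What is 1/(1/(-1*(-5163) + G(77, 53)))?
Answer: 138401/27 ≈ 5126.0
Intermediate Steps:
G(l, u) = -1000/27 (G(l, u) = -1/27 - 37 = -1000/27)
1/(1/(-1*(-5163) + G(77, 53))) = 1/(1/(-1*(-5163) - 1000/27)) = 1/(1/(5163 - 1000/27)) = 1/(1/(138401/27)) = 1/(27/138401) = 138401/27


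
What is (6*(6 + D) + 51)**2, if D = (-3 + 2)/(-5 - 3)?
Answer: 123201/16 ≈ 7700.1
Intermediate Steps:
D = 1/8 (D = -1/(-8) = -1*(-1/8) = 1/8 ≈ 0.12500)
(6*(6 + D) + 51)**2 = (6*(6 + 1/8) + 51)**2 = (6*(49/8) + 51)**2 = (147/4 + 51)**2 = (351/4)**2 = 123201/16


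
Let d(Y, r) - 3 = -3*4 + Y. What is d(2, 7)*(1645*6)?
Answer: -69090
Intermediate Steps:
d(Y, r) = -9 + Y (d(Y, r) = 3 + (-3*4 + Y) = 3 + (-12 + Y) = -9 + Y)
d(2, 7)*(1645*6) = (-9 + 2)*(1645*6) = -7*9870 = -69090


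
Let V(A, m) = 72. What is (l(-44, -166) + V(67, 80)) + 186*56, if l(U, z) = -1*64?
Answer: 10424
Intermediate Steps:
l(U, z) = -64
(l(-44, -166) + V(67, 80)) + 186*56 = (-64 + 72) + 186*56 = 8 + 10416 = 10424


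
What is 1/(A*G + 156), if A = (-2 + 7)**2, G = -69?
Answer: -1/1569 ≈ -0.00063735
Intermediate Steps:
A = 25 (A = 5**2 = 25)
1/(A*G + 156) = 1/(25*(-69) + 156) = 1/(-1725 + 156) = 1/(-1569) = -1/1569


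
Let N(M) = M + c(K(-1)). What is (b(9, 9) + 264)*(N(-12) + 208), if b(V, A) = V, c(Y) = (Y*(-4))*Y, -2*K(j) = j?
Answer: 53235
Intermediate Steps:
K(j) = -j/2
c(Y) = -4*Y² (c(Y) = (-4*Y)*Y = -4*Y²)
N(M) = -1 + M (N(M) = M - 4*(-½*(-1))² = M - 4*(½)² = M - 4*¼ = M - 1 = -1 + M)
(b(9, 9) + 264)*(N(-12) + 208) = (9 + 264)*((-1 - 12) + 208) = 273*(-13 + 208) = 273*195 = 53235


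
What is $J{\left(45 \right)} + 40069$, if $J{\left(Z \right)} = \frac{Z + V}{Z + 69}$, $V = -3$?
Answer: $\frac{761318}{19} \approx 40069.0$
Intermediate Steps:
$J{\left(Z \right)} = \frac{-3 + Z}{69 + Z}$ ($J{\left(Z \right)} = \frac{Z - 3}{Z + 69} = \frac{-3 + Z}{69 + Z}$)
$J{\left(45 \right)} + 40069 = \frac{-3 + 45}{69 + 45} + 40069 = \frac{1}{114} \cdot 42 + 40069 = \frac{7}{19} + 40069 = \frac{761318}{19}$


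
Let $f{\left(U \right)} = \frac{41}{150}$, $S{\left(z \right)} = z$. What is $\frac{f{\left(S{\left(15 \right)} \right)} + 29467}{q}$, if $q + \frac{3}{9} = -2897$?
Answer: $- \frac{4420091}{434600} \approx -10.17$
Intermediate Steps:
$q = - \frac{8692}{3}$ ($q = - \frac{1}{3} - 2897 = - \frac{8692}{3} \approx -2897.3$)
$f{\left(U \right)} = \frac{41}{150}$ ($f{\left(U \right)} = 41 \cdot \frac{1}{150} = \frac{41}{150}$)
$\frac{f{\left(S{\left(15 \right)} \right)} + 29467}{q} = \frac{\frac{41}{150} + 29467}{- \frac{8692}{3}} = \frac{4420091}{150} \left(- \frac{3}{8692}\right) = - \frac{4420091}{434600}$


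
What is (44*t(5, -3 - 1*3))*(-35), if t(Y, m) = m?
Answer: 9240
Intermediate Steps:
(44*t(5, -3 - 1*3))*(-35) = (44*(-3 - 1*3))*(-35) = (44*(-3 - 3))*(-35) = (44*(-6))*(-35) = -264*(-35) = 9240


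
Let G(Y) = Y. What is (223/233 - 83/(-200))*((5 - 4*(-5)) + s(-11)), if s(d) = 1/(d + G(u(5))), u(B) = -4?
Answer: 3985531/116500 ≈ 34.211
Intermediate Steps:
s(d) = 1/(-4 + d) (s(d) = 1/(d - 4) = 1/(-4 + d))
(223/233 - 83/(-200))*((5 - 4*(-5)) + s(-11)) = (223/233 - 83/(-200))*((5 - 4*(-5)) + 1/(-4 - 11)) = (223*(1/233) - 83*(-1/200))*((5 + 20) + 1/(-15)) = (223/233 + 83/200)*(25 - 1/15) = (63939/46600)*(374/15) = 3985531/116500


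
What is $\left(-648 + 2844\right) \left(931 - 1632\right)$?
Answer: $-1539396$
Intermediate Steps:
$\left(-648 + 2844\right) \left(931 - 1632\right) = 2196 \left(-701\right) = -1539396$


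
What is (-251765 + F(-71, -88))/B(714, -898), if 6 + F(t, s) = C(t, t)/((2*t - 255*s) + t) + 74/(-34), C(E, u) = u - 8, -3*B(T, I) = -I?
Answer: 95134762031/113105794 ≈ 841.11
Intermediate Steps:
B(T, I) = I/3 (B(T, I) = -(-1)*I/3 = I/3)
C(E, u) = -8 + u
F(t, s) = -139/17 + (-8 + t)/(-255*s + 3*t) (F(t, s) = -6 + ((-8 + t)/((2*t - 255*s) + t) + 74/(-34)) = -6 + ((-8 + t)/((-255*s + 2*t) + t) + 74*(-1/34)) = -6 + ((-8 + t)/(-255*s + 3*t) - 37/17) = -6 + (-37/17 + (-8 + t)/(-255*s + 3*t)) = -139/17 + (-8 + t)/(-255*s + 3*t))
(-251765 + F(-71, -88))/B(714, -898) = (-251765 + (136 - 35445*(-88) + 400*(-71))/(51*(-1*(-71) + 85*(-88))))/(((⅓)*(-898))) = (-251765 + (136 + 3119160 - 28400)/(51*(71 - 7480)))/(-898/3) = (-251765 + (1/51)*3090896/(-7409))*(-3/898) = (-251765 + (1/51)*(-1/7409)*3090896)*(-3/898) = (-251765 - 3090896/377859)*(-3/898) = -95134762031/377859*(-3/898) = 95134762031/113105794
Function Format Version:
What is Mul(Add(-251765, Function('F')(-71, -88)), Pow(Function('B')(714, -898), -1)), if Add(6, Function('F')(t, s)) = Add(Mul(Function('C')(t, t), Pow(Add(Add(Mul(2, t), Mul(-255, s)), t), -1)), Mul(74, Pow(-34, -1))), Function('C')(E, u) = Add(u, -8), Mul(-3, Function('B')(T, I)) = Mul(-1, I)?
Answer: Rational(95134762031, 113105794) ≈ 841.11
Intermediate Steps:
Function('B')(T, I) = Mul(Rational(1, 3), I) (Function('B')(T, I) = Mul(Rational(-1, 3), Mul(-1, I)) = Mul(Rational(1, 3), I))
Function('C')(E, u) = Add(-8, u)
Function('F')(t, s) = Add(Rational(-139, 17), Mul(Pow(Add(Mul(-255, s), Mul(3, t)), -1), Add(-8, t))) (Function('F')(t, s) = Add(-6, Add(Mul(Add(-8, t), Pow(Add(Add(Mul(2, t), Mul(-255, s)), t), -1)), Mul(74, Pow(-34, -1)))) = Add(-6, Add(Mul(Add(-8, t), Pow(Add(Add(Mul(-255, s), Mul(2, t)), t), -1)), Mul(74, Rational(-1, 34)))) = Add(-6, Add(Mul(Add(-8, t), Pow(Add(Mul(-255, s), Mul(3, t)), -1)), Rational(-37, 17))) = Add(-6, Add(Mul(Pow(Add(Mul(-255, s), Mul(3, t)), -1), Add(-8, t)), Rational(-37, 17))) = Add(-6, Add(Rational(-37, 17), Mul(Pow(Add(Mul(-255, s), Mul(3, t)), -1), Add(-8, t)))) = Add(Rational(-139, 17), Mul(Pow(Add(Mul(-255, s), Mul(3, t)), -1), Add(-8, t))))
Mul(Add(-251765, Function('F')(-71, -88)), Pow(Function('B')(714, -898), -1)) = Mul(Add(-251765, Mul(Rational(1, 51), Pow(Add(Mul(-1, -71), Mul(85, -88)), -1), Add(136, Mul(-35445, -88), Mul(400, -71)))), Pow(Mul(Rational(1, 3), -898), -1)) = Mul(Add(-251765, Mul(Rational(1, 51), Pow(Add(71, -7480), -1), Add(136, 3119160, -28400))), Pow(Rational(-898, 3), -1)) = Mul(Add(-251765, Mul(Rational(1, 51), Pow(-7409, -1), 3090896)), Rational(-3, 898)) = Mul(Add(-251765, Mul(Rational(1, 51), Rational(-1, 7409), 3090896)), Rational(-3, 898)) = Mul(Add(-251765, Rational(-3090896, 377859)), Rational(-3, 898)) = Mul(Rational(-95134762031, 377859), Rational(-3, 898)) = Rational(95134762031, 113105794)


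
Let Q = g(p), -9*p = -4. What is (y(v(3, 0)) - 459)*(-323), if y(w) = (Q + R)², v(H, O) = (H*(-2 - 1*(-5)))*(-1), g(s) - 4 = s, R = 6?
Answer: 9154789/81 ≈ 1.1302e+5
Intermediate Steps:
p = 4/9 (p = -⅑*(-4) = 4/9 ≈ 0.44444)
g(s) = 4 + s
Q = 40/9 (Q = 4 + 4/9 = 40/9 ≈ 4.4444)
v(H, O) = -3*H (v(H, O) = (H*(-2 + 5))*(-1) = (H*3)*(-1) = (3*H)*(-1) = -3*H)
y(w) = 8836/81 (y(w) = (40/9 + 6)² = (94/9)² = 8836/81)
(y(v(3, 0)) - 459)*(-323) = (8836/81 - 459)*(-323) = -28343/81*(-323) = 9154789/81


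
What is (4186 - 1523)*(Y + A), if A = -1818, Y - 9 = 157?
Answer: -4399276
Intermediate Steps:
Y = 166 (Y = 9 + 157 = 166)
(4186 - 1523)*(Y + A) = (4186 - 1523)*(166 - 1818) = 2663*(-1652) = -4399276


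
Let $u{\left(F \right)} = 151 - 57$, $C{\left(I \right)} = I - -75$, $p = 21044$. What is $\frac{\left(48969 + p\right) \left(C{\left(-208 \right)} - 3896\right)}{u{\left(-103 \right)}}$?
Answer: $- \frac{282082377}{94} \approx -3.0009 \cdot 10^{6}$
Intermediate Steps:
$C{\left(I \right)} = 75 + I$ ($C{\left(I \right)} = I + 75 = 75 + I$)
$u{\left(F \right)} = 94$ ($u{\left(F \right)} = 151 - 57 = 94$)
$\frac{\left(48969 + p\right) \left(C{\left(-208 \right)} - 3896\right)}{u{\left(-103 \right)}} = \frac{\left(48969 + 21044\right) \left(\left(75 - 208\right) - 3896\right)}{94} = 70013 \left(-133 - 3896\right) \frac{1}{94} = 70013 \left(-4029\right) \frac{1}{94} = \left(-282082377\right) \frac{1}{94} = - \frac{282082377}{94}$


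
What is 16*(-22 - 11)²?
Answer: 17424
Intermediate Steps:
16*(-22 - 11)² = 16*(-33)² = 16*1089 = 17424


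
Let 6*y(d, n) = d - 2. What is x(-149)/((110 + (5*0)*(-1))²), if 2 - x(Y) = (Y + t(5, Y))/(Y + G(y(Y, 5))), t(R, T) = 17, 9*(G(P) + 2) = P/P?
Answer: 191/2053975 ≈ 9.2990e-5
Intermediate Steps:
y(d, n) = -⅓ + d/6 (y(d, n) = (d - 2)/6 = (-2 + d)/6 = -⅓ + d/6)
G(P) = -17/9 (G(P) = -2 + (P/P)/9 = -2 + (⅑)*1 = -2 + ⅑ = -17/9)
x(Y) = 2 - (17 + Y)/(-17/9 + Y) (x(Y) = 2 - (Y + 17)/(Y - 17/9) = 2 - (17 + Y)/(-17/9 + Y))
x(-149)/((110 + (5*0)*(-1))²) = ((-187 + 9*(-149))/(-17 + 9*(-149)))/((110 + (5*0)*(-1))²) = ((-187 - 1341)/(-17 - 1341))/((110 + 0*(-1))²) = (-1528/(-1358))/((110 + 0)²) = (-1/1358*(-1528))/(110²) = (764/679)/12100 = (764/679)*(1/12100) = 191/2053975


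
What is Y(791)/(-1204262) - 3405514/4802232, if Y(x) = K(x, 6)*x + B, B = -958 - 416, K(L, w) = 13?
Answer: -1035978546389/1445786378196 ≈ -0.71655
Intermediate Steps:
B = -1374
Y(x) = -1374 + 13*x (Y(x) = 13*x - 1374 = -1374 + 13*x)
Y(791)/(-1204262) - 3405514/4802232 = (-1374 + 13*791)/(-1204262) - 3405514/4802232 = (-1374 + 10283)*(-1/1204262) - 3405514*1/4802232 = 8909*(-1/1204262) - 1702757/2401116 = -8909/1204262 - 1702757/2401116 = -1035978546389/1445786378196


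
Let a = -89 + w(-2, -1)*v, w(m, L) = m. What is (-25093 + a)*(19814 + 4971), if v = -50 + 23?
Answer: -622797480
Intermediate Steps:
v = -27
a = -35 (a = -89 - 2*(-27) = -89 + 54 = -35)
(-25093 + a)*(19814 + 4971) = (-25093 - 35)*(19814 + 4971) = -25128*24785 = -622797480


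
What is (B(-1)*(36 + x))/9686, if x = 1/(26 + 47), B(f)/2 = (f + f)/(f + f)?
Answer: 2629/353539 ≈ 0.0074362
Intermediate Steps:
B(f) = 2 (B(f) = 2*((f + f)/(f + f)) = 2*((2*f)/((2*f))) = 2*((2*f)*(1/(2*f))) = 2*1 = 2)
x = 1/73 ≈ 0.013699
(B(-1)*(36 + x))/9686 = (2*(36 + 1/73))/9686 = (2*(2629/73))*(1/9686) = (5258/73)*(1/9686) = 2629/353539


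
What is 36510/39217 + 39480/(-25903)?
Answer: -602568630/1015837951 ≈ -0.59317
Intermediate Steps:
36510/39217 + 39480/(-25903) = 36510*(1/39217) + 39480*(-1/25903) = 36510/39217 - 39480/25903 = -602568630/1015837951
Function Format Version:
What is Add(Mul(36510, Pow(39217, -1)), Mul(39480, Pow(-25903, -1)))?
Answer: Rational(-602568630, 1015837951) ≈ -0.59317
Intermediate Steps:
Add(Mul(36510, Pow(39217, -1)), Mul(39480, Pow(-25903, -1))) = Add(Mul(36510, Rational(1, 39217)), Mul(39480, Rational(-1, 25903))) = Add(Rational(36510, 39217), Rational(-39480, 25903)) = Rational(-602568630, 1015837951)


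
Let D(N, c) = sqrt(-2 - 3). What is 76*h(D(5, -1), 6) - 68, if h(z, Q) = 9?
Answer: 616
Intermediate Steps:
D(N, c) = I*sqrt(5) (D(N, c) = sqrt(-5) = I*sqrt(5))
76*h(D(5, -1), 6) - 68 = 76*9 - 68 = 684 - 68 = 616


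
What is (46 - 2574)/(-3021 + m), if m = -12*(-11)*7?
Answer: 2528/2097 ≈ 1.2055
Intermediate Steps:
m = 924 (m = 132*7 = 924)
(46 - 2574)/(-3021 + m) = (46 - 2574)/(-3021 + 924) = -2528/(-2097) = -2528*(-1/2097) = 2528/2097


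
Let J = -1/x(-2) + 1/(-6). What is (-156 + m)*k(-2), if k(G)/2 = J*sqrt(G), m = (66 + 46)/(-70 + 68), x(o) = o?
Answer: -424*I*sqrt(2)/3 ≈ -199.88*I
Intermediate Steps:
J = 1/3 (J = -1/(-2) + 1/(-6) = -1*(-1/2) + 1*(-1/6) = 1/2 - 1/6 = 1/3 ≈ 0.33333)
m = -56 (m = 112/(-2) = 112*(-1/2) = -56)
k(G) = 2*sqrt(G)/3 (k(G) = 2*(sqrt(G)/3) = 2*sqrt(G)/3)
(-156 + m)*k(-2) = (-156 - 56)*(2*sqrt(-2)/3) = -424*I*sqrt(2)/3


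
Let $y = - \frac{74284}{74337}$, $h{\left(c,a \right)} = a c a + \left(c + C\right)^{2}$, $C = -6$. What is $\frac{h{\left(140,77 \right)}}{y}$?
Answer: $- \frac{15759741348}{18571} \approx -8.4862 \cdot 10^{5}$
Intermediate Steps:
$h{\left(c,a \right)} = \left(-6 + c\right)^{2} + c a^{2}$ ($h{\left(c,a \right)} = a c a + \left(c - 6\right)^{2} = c a^{2} + \left(-6 + c\right)^{2} = \left(-6 + c\right)^{2} + c a^{2}$)
$y = - \frac{74284}{74337}$ ($y = \left(-74284\right) \frac{1}{74337} = - \frac{74284}{74337} \approx -0.99929$)
$\frac{h{\left(140,77 \right)}}{y} = \frac{\left(-6 + 140\right)^{2} + 140 \cdot 77^{2}}{- \frac{74284}{74337}} = \left(134^{2} + 140 \cdot 5929\right) \left(- \frac{74337}{74284}\right) = \left(17956 + 830060\right) \left(- \frac{74337}{74284}\right) = 848016 \left(- \frac{74337}{74284}\right) = - \frac{15759741348}{18571}$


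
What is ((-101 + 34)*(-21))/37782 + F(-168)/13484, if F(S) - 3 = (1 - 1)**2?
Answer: 3180889/84908748 ≈ 0.037462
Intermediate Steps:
F(S) = 3 (F(S) = 3 + (1 - 1)**2 = 3 + 0**2 = 3 + 0 = 3)
((-101 + 34)*(-21))/37782 + F(-168)/13484 = ((-101 + 34)*(-21))/37782 + 3/13484 = -67*(-21)*(1/37782) + 3*(1/13484) = 1407*(1/37782) + 3/13484 = 469/12594 + 3/13484 = 3180889/84908748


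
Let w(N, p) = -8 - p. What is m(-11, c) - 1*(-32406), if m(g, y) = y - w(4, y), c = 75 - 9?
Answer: 32546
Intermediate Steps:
c = 66
m(g, y) = 8 + 2*y (m(g, y) = y - (-8 - y) = y + (8 + y) = 8 + 2*y)
m(-11, c) - 1*(-32406) = (8 + 2*66) - 1*(-32406) = (8 + 132) + 32406 = 140 + 32406 = 32546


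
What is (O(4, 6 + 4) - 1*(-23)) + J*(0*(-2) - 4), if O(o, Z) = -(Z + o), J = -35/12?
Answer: 62/3 ≈ 20.667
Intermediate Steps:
J = -35/12 (J = -35*1/12 = -35/12 ≈ -2.9167)
O(o, Z) = -Z - o
(O(4, 6 + 4) - 1*(-23)) + J*(0*(-2) - 4) = ((-(6 + 4) - 1*4) - 1*(-23)) - 35*(0*(-2) - 4)/12 = ((-1*10 - 4) + 23) - 35*(0 - 4)/12 = ((-10 - 4) + 23) - 35/12*(-4) = (-14 + 23) + 35/3 = 9 + 35/3 = 62/3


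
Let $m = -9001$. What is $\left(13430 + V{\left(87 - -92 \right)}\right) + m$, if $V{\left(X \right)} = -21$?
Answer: $4408$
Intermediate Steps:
$\left(13430 + V{\left(87 - -92 \right)}\right) + m = \left(13430 - 21\right) - 9001 = 13409 - 9001 = 4408$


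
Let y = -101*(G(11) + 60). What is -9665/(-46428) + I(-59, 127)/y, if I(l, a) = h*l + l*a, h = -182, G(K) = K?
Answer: -81351145/332935188 ≈ -0.24435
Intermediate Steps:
I(l, a) = -182*l + a*l (I(l, a) = -182*l + l*a = -182*l + a*l)
y = -7171 (y = -101*(11 + 60) = -101*71 = -7171)
-9665/(-46428) + I(-59, 127)/y = -9665/(-46428) - 59*(-182 + 127)/(-7171) = -9665*(-1/46428) - 59*(-55)*(-1/7171) = 9665/46428 + 3245*(-1/7171) = 9665/46428 - 3245/7171 = -81351145/332935188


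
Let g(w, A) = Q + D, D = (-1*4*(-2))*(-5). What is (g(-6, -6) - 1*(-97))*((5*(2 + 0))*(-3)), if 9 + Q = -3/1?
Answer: -1350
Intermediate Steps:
D = -40 (D = -4*(-2)*(-5) = 8*(-5) = -40)
Q = -12 (Q = -9 - 3/1 = -9 - 3*1 = -9 - 3 = -12)
g(w, A) = -52 (g(w, A) = -12 - 40 = -52)
(g(-6, -6) - 1*(-97))*((5*(2 + 0))*(-3)) = (-52 - 1*(-97))*((5*(2 + 0))*(-3)) = (-52 + 97)*((5*2)*(-3)) = 45*(10*(-3)) = 45*(-30) = -1350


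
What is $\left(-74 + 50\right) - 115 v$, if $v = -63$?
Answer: $7221$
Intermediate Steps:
$\left(-74 + 50\right) - 115 v = \left(-74 + 50\right) - -7245 = -24 + 7245 = 7221$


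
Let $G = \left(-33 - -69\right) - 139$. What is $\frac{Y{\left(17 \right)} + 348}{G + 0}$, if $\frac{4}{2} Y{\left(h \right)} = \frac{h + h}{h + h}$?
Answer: $- \frac{697}{206} \approx -3.3835$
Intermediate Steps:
$G = -103$ ($G = \left(-33 + 69\right) - 139 = 36 - 139 = -103$)
$Y{\left(h \right)} = \frac{1}{2}$ ($Y{\left(h \right)} = \frac{\left(h + h\right) \frac{1}{h + h}}{2} = \frac{2 h \frac{1}{2 h}}{2} = \frac{1}{2} \cdot 1 = \frac{1}{2}$)
$\frac{Y{\left(17 \right)} + 348}{G + 0} = \frac{\frac{1}{2} + 348}{-103 + 0} = \frac{697}{2 \left(-103\right)} = \frac{697}{2} \left(- \frac{1}{103}\right) = - \frac{697}{206}$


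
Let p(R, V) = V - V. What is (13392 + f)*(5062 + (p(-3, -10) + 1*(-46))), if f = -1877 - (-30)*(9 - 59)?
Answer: 50235240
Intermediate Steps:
p(R, V) = 0
f = -3377 (f = -1877 - (-30)*(-50) = -1877 - 1*1500 = -1877 - 1500 = -3377)
(13392 + f)*(5062 + (p(-3, -10) + 1*(-46))) = (13392 - 3377)*(5062 + (0 + 1*(-46))) = 10015*(5062 + (0 - 46)) = 10015*(5062 - 46) = 10015*5016 = 50235240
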